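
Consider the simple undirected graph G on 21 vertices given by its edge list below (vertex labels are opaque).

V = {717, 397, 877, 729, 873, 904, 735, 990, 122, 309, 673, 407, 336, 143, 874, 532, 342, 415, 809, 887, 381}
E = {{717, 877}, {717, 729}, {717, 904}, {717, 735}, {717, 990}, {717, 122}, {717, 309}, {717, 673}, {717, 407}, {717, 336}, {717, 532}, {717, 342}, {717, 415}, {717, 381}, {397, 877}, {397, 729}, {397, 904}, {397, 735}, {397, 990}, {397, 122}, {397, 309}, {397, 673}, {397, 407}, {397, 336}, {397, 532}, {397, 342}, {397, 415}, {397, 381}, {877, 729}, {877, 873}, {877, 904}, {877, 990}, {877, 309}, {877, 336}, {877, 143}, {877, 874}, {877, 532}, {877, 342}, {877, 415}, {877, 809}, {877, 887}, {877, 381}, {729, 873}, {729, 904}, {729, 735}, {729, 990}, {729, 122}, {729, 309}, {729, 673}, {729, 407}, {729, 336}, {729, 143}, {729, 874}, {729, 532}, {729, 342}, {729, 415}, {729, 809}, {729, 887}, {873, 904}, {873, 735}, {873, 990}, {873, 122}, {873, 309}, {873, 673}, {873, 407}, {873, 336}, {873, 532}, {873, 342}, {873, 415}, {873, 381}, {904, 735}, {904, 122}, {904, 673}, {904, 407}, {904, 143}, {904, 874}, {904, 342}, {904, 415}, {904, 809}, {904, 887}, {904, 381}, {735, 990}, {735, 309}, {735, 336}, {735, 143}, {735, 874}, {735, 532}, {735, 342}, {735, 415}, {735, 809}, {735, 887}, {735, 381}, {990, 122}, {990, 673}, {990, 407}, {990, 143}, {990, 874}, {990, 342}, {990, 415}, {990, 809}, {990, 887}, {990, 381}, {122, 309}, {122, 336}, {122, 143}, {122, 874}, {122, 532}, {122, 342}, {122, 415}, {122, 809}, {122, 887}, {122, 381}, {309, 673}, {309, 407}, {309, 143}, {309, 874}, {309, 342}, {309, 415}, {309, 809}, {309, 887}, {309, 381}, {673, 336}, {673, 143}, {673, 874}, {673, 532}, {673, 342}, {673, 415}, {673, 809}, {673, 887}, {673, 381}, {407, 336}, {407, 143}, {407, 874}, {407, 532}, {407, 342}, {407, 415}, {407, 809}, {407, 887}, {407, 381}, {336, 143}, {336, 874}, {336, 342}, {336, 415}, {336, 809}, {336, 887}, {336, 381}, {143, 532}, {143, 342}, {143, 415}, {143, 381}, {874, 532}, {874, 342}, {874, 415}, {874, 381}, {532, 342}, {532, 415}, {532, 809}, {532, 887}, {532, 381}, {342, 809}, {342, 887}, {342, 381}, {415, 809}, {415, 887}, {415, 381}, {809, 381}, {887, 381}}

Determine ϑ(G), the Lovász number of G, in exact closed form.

7

deg(874) = 14; N(874) = {877, 729, 904, 735, 990, 122, 309, 673, 407, 336, 532, 342, 415, 381}.
deg(735) = 16; N(735) = {717, 397, 729, 873, 904, 990, 309, 336, 143, 874, 532, 342, 415, 809, 887, 381}.
deg(407) = 16; N(407) = {717, 397, 729, 873, 904, 990, 309, 336, 143, 874, 532, 342, 415, 809, 887, 381}.
Vertex 122 has 16 neighbors: 717, 397, 729, 873, 904, 990, 309, 336, 143, 874, 532, 342, 415, 809, 887, 381.
G = K_{7,5,5,2,2}: α = 7 = χ(Ḡ), so ϑ = 7.
Numerically 7.0000.
Check 7 ≤ 7 ≤ 7: collapsed.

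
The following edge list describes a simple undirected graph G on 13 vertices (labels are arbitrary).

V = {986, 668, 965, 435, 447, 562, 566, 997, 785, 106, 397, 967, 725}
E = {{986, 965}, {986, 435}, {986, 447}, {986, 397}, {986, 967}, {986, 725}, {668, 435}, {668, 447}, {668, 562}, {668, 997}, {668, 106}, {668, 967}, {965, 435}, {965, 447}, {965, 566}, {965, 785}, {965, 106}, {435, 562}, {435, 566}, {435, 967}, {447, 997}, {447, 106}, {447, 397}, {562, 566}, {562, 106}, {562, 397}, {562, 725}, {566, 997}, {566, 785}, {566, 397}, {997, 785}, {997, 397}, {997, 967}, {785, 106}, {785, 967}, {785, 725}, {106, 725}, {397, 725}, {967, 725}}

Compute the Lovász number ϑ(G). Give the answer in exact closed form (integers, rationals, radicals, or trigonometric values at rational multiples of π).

sqrt(13)

N(435) = {986, 668, 965, 562, 566, 967}, |N(435)| = 6.
N(725) = {986, 562, 785, 106, 397, 967}, |N(725)| = 6.
Vertex 668 has 6 neighbors: 435, 447, 562, 997, 106, 967.
deg(967) = 6; N(967) = {986, 668, 435, 997, 785, 725}.
deg(v) = 6 for all v (|V|=13); Paley(13): SR with (k,λ,μ)=(6,2,3).
The 3 distinct eigenvalues: [6.0, 1.30278, -2.30278].
λ_max=6, λ_min=-sqrt(13)/2 - 1/2; ϑ = −13·λ_min/(λ_max−λ_min) = sqrt(13).
Numerically 3.6055513.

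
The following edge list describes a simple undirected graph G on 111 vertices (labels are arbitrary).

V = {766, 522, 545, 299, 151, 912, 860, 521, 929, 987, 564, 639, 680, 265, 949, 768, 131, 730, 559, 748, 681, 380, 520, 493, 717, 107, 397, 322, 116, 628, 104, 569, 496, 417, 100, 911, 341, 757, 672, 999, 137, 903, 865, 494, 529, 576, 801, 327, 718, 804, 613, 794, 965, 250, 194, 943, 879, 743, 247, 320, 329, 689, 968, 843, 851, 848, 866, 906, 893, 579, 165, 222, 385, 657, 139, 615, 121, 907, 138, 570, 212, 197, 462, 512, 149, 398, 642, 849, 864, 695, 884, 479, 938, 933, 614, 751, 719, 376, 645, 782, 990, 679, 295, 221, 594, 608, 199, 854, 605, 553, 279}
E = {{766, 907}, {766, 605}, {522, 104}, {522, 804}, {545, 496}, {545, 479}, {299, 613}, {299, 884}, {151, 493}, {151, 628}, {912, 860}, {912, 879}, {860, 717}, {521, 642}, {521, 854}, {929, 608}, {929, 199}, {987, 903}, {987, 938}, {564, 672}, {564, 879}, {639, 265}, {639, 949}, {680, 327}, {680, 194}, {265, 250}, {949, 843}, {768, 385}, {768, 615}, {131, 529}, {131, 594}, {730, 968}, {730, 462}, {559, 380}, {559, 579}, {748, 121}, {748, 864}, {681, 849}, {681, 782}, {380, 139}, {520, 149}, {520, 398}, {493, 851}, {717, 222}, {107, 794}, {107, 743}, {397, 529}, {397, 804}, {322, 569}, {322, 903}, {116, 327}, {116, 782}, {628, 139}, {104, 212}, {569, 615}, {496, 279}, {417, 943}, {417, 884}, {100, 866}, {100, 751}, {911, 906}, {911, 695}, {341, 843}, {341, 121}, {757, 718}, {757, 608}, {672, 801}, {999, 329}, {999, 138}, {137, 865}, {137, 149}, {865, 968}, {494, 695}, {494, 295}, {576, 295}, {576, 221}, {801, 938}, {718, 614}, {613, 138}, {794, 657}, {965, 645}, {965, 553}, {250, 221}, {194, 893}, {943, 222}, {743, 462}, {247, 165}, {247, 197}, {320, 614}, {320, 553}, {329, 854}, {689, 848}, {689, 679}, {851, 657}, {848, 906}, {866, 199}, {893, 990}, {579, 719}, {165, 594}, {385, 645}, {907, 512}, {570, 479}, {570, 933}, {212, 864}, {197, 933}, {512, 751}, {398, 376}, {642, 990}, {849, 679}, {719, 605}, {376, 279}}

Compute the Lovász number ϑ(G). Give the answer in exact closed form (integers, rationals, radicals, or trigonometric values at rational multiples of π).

N(199) = {929, 866}, |N(199)| = 2.
deg(968) = 2; N(968) = {730, 865}.
deg(719) = 2; N(719) = {579, 605}.
N(605) = {766, 719}, |N(605)| = 2.
2-regular, N=111; a single 111-cycle (edge-transitive).
Distinct eigenvalues (to 3 d.p.): [2.0, 1.997, 1.987, 1.971, 1.949, 1.92, 1.886, 1.845, 1.798, 1.746, 1.688, 1.625, 1.556, 1.482, 1.404, 1.321, 1.234, 1.143, 1.049, 0.951, 0.85, 0.746, 0.64, 0.531, 0.421, 0.31, 0.198, 0.085, -0.028, -0.141, -0.254, -0.366, -0.477, -0.586, -0.693, -0.798, -0.9, -1.0, -1.096, -1.189, -1.278, -1.363, -1.444, -1.52, -1.591, -1.657, -1.718, -1.773, -1.822, -1.866, -1.904, -1.935, -1.961, -1.98, -1.993, -1.999].
Lovász (edge-transitive): ϑ = −111·(-2*cos(pi/111))/((2)−(-2*cos(pi/111))) = 111*cos(pi/111)/(cos(pi/111) + 1).
ϑ(G) ≈ 55.488884.
Sandwich: α(G)=55 ≤ ϑ(G)=111*cos(pi/111)/(cos(pi/111) + 1) ≤ χ(Ḡ)=56 (both strict).

111*cos(pi/111)/(cos(pi/111) + 1)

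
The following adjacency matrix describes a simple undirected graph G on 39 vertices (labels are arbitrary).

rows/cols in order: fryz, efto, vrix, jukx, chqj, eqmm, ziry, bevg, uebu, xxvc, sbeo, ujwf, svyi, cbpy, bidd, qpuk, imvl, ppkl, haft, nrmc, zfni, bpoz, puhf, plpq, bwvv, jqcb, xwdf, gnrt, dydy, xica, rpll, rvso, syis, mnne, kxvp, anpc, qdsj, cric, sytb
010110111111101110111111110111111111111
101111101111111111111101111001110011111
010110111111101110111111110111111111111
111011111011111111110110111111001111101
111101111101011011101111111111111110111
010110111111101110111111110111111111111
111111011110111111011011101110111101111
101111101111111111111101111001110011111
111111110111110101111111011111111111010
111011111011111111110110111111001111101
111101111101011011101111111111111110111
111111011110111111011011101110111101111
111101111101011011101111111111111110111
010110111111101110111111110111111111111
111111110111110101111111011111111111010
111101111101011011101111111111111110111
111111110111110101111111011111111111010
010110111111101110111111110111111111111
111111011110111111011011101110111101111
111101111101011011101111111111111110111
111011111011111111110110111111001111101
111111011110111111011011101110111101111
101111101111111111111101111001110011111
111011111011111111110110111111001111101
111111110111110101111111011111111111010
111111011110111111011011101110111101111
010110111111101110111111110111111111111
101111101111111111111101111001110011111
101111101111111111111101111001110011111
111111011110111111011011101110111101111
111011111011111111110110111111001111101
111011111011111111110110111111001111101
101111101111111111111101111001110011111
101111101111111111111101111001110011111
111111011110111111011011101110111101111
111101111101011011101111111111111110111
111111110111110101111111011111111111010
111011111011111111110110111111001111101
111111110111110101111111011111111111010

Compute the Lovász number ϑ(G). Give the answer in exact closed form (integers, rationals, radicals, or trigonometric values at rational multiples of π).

7

deg(mnne) = 32; N(mnne) = {fryz, vrix, jukx, chqj, eqmm, ziry, uebu, xxvc, sbeo, ujwf, svyi, cbpy, bidd, qpuk, imvl, ppkl, haft, nrmc, zfni, bpoz, plpq, bwvv, jqcb, xwdf, xica, rpll, rvso, kxvp, anpc, qdsj, cric, sytb}.
Vertex eqmm has 33 neighbors: efto, jukx, chqj, ziry, bevg, uebu, xxvc, sbeo, ujwf, svyi, bidd, qpuk, imvl, haft, nrmc, zfni, bpoz, puhf, plpq, bwvv, jqcb, gnrt, dydy, xica, rpll, rvso, syis, mnne, kxvp, anpc, qdsj, cric, sytb.
Vertex rpll has 32 neighbors: fryz, efto, vrix, chqj, eqmm, ziry, bevg, uebu, sbeo, ujwf, svyi, cbpy, bidd, qpuk, imvl, ppkl, haft, nrmc, bpoz, puhf, bwvv, jqcb, xwdf, gnrt, dydy, xica, syis, mnne, kxvp, anpc, qdsj, sytb.
N(bwvv) = {fryz, efto, vrix, jukx, chqj, eqmm, ziry, bevg, xxvc, sbeo, ujwf, svyi, cbpy, qpuk, ppkl, haft, nrmc, zfni, bpoz, puhf, plpq, jqcb, xwdf, gnrt, dydy, xica, rpll, rvso, syis, mnne, kxvp, anpc, cric}, |N(bwvv)| = 33.
6 parts of sizes [7, 7, 7, 6, 6, 6]; α(G) = 7 = ϑ (perfect).
ϑ(G) ≈ 7.000000.
7 ≤ 7 ≤ 7: collapsed.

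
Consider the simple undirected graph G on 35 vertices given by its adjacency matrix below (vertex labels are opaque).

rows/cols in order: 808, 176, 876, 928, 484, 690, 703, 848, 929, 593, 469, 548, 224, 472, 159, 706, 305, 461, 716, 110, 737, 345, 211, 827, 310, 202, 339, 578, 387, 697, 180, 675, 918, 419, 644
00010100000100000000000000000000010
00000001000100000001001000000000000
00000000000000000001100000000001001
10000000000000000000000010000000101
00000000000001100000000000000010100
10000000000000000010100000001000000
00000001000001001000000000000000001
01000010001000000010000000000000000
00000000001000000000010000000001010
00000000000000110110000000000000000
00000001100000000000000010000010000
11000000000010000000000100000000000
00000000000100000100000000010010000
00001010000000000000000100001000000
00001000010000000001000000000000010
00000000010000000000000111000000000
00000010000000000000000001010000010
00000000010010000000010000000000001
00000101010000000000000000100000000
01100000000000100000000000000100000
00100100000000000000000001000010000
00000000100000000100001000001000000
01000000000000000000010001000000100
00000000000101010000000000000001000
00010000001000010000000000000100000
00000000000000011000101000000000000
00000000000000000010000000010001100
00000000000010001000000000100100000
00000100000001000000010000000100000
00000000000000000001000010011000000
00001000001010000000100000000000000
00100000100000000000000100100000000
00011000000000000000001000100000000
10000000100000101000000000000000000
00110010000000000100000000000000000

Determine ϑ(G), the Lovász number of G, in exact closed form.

15

deg(224) = 4; N(224) = {548, 461, 578, 180}.
Vertex 345 has 4 neighbors: 929, 461, 211, 387.
N(202) = {706, 305, 737, 211}, |N(202)| = 4.
N(876) = {110, 737, 675, 644}, |N(876)| = 4.
35-vertex 4-regular graph: this is K(7,3), the Kneser graph.
The 4 distinct eigenvalues: [4.0, 2.0, -1.0, -3.0].
ϑ = −N·λ_min/(λ_max−λ_min) = −35·(-3)/(4−(-3)) = 15.
ϑ(G) ≈ 15.0000.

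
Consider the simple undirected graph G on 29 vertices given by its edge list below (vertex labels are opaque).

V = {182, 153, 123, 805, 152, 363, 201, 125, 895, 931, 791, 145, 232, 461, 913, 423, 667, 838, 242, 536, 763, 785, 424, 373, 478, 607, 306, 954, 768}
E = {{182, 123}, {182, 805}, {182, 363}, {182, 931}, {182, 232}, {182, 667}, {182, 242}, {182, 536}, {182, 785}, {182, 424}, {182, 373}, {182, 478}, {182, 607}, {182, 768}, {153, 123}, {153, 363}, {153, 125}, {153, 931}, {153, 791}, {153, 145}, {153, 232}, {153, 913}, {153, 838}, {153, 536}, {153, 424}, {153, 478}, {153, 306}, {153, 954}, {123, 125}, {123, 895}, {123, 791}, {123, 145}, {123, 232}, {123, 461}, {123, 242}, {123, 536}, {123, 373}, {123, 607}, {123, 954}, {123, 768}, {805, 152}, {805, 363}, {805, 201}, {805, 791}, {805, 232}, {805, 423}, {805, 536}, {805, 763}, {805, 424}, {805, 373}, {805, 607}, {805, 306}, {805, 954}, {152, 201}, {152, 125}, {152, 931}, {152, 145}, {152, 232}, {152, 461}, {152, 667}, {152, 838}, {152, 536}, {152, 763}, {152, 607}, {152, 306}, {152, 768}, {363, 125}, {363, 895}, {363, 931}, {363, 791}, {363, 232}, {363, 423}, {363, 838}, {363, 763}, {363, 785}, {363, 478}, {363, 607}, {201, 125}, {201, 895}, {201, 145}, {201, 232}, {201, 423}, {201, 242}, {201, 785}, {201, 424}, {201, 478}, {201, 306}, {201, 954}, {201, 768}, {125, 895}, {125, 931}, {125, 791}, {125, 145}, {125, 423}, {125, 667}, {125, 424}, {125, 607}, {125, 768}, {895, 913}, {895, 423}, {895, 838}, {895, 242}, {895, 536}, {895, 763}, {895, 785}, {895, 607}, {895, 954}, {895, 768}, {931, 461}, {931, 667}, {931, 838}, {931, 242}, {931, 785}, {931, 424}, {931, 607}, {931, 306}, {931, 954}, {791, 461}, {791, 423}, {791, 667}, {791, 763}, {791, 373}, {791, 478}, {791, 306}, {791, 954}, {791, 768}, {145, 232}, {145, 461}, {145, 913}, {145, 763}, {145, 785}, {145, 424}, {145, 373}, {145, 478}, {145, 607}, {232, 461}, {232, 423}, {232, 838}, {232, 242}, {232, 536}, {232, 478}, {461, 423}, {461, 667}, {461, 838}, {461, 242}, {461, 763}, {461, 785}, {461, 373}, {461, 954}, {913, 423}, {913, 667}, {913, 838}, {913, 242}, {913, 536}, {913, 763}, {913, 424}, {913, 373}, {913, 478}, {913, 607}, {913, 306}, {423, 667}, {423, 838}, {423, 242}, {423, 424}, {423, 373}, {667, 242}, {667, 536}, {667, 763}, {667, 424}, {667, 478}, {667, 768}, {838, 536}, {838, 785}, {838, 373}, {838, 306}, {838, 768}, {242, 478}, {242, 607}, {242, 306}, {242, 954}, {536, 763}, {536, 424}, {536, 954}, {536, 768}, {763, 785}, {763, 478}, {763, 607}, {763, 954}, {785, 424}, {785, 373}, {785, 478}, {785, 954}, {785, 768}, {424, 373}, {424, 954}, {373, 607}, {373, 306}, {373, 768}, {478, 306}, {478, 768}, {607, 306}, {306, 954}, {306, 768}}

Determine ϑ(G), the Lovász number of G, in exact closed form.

deg(201) = 14; N(201) = {805, 152, 125, 895, 145, 232, 423, 242, 785, 424, 478, 306, 954, 768}.
Vertex 232 has 14 neighbors: 182, 153, 123, 805, 152, 363, 201, 145, 461, 423, 838, 242, 536, 478.
N(785) = {182, 363, 201, 895, 931, 145, 461, 838, 763, 424, 373, 478, 954, 768}, |N(785)| = 14.
deg(182) = 14; N(182) = {123, 805, 363, 931, 232, 667, 242, 536, 785, 424, 373, 478, 607, 768}.
14-regular, N=29; Paley(29): SR with (k,λ,μ)=(14,6,7).
The 3 distinct eigenvalues: [14.0, 2.19258, -3.19258].
With N=29: ϑ(G) = 29·(-(-sqrt(29)/2 - 1/2))/(14−(-sqrt(29)/2 - 1/2)) = sqrt(29).
Numerically 5.385164807.

sqrt(29)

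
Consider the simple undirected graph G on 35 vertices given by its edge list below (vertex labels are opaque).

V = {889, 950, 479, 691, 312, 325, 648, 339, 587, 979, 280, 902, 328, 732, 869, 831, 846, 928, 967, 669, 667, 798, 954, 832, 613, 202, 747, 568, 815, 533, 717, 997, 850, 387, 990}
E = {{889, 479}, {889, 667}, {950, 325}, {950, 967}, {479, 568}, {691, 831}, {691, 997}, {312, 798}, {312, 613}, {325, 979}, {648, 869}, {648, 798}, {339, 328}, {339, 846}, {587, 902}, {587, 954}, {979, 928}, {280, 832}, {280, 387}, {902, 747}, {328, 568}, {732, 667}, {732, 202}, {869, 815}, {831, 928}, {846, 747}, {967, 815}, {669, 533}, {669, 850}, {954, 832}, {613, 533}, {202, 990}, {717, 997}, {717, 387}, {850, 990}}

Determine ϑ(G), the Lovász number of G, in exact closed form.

35*cos(pi/35)/(cos(pi/35) + 1)

Vertex 717 has 2 neighbors: 997, 387.
deg(648) = 2; N(648) = {869, 798}.
deg(869) = 2; N(869) = {648, 815}.
Vertex 928 has 2 neighbors: 979, 831.
Regular of degree 2 on 35 vertices: this is C_{35}, the 35-cycle.
spec(A) ≈ [2.0, 1.967859, 1.87247, 1.716898, 1.506143, 1.24698, 0.947737, 0.618034, 0.268467, -0.08973, -0.445042, -0.78605, -1.101794, -1.382125, -1.618034, -1.801938, -1.927926, -1.991949] (distinct, 6 d.p.).
ϑ = −N·λ_min/(λ_max−λ_min) = −35·(-2*cos(pi/35))/(2−(-2*cos(pi/35))) = 35*cos(pi/35)/(cos(pi/35) + 1).
ϑ(G) ≈ 17.464704027.
Lovász sandwich 17 ≤ 35*cos(pi/35)/(cos(pi/35) + 1) ≤ 18: both strict.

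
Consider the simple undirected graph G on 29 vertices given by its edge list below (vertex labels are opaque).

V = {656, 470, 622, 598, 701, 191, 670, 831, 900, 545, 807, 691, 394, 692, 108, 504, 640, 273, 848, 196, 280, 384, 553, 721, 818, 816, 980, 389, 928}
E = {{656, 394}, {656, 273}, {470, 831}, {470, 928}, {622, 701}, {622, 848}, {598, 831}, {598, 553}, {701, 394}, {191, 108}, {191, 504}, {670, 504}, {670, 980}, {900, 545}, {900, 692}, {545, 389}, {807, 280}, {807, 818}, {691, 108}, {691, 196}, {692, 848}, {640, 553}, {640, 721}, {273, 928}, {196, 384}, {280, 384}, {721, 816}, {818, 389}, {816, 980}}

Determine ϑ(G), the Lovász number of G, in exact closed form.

29*cos(pi/29)/(cos(pi/29) + 1)

N(831) = {470, 598}, |N(831)| = 2.
deg(818) = 2; N(818) = {807, 389}.
Vertex 900 has 2 neighbors: 545, 692.
Vertex 598 has 2 neighbors: 831, 553.
G on 29 vertices is 2-regular; this is C_{29}, the 29-cycle.
spec(A) ≈ [2.0, 1.95324, 1.81515, 1.59219, 1.29477, 0.93682, 0.53506, 0.10828, -0.32356, -0.74028, -1.12237, -1.45199, -1.71371, -1.89531, -1.98828] (distinct, 5 d.p.).
−29·(-2*cos(pi/29)) / ((2)−(-2*cos(pi/29))) = 29*cos(pi/29)/(cos(pi/29) + 1) = ϑ(G).
= 14.4574… (decimal).
14 ≤ 29*cos(pi/29)/(cos(pi/29) + 1) ≤ 15: both strict.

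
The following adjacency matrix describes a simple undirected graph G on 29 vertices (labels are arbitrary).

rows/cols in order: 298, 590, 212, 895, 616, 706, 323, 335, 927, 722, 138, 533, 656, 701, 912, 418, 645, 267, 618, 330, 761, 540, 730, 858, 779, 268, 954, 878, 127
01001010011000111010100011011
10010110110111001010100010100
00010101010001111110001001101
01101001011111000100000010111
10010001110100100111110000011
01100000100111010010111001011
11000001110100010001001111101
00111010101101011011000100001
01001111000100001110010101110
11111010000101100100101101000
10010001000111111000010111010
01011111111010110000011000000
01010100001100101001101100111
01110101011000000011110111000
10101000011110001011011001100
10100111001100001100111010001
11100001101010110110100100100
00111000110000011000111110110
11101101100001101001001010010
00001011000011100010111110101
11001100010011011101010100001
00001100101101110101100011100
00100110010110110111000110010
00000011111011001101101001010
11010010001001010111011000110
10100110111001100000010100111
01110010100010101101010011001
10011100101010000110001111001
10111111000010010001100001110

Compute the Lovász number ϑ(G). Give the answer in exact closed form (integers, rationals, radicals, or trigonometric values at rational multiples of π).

sqrt(29)

N(858) = {323, 335, 927, 722, 138, 656, 701, 645, 267, 330, 761, 730, 268, 878}, |N(858)| = 14.
Vertex 706 has 14 neighbors: 590, 212, 927, 533, 656, 701, 418, 618, 761, 540, 730, 268, 878, 127.
Vertex 330 has 14 neighbors: 616, 323, 335, 656, 701, 912, 618, 761, 540, 730, 858, 779, 954, 127.
deg(127) = 14; N(127) = {298, 212, 895, 616, 706, 323, 335, 656, 418, 330, 761, 268, 954, 878}.
Every vertex has degree 14 (N=29); Paley(29): SR with (k,λ,μ)=(14,6,7).
The 3 distinct eigenvalues: [14.0, 2.1926, -3.1926].
λ_max=14, λ_min=-sqrt(29)/2 - 1/2; ϑ = −29·λ_min/(λ_max−λ_min) = sqrt(29).
= 5.3851648… (decimal).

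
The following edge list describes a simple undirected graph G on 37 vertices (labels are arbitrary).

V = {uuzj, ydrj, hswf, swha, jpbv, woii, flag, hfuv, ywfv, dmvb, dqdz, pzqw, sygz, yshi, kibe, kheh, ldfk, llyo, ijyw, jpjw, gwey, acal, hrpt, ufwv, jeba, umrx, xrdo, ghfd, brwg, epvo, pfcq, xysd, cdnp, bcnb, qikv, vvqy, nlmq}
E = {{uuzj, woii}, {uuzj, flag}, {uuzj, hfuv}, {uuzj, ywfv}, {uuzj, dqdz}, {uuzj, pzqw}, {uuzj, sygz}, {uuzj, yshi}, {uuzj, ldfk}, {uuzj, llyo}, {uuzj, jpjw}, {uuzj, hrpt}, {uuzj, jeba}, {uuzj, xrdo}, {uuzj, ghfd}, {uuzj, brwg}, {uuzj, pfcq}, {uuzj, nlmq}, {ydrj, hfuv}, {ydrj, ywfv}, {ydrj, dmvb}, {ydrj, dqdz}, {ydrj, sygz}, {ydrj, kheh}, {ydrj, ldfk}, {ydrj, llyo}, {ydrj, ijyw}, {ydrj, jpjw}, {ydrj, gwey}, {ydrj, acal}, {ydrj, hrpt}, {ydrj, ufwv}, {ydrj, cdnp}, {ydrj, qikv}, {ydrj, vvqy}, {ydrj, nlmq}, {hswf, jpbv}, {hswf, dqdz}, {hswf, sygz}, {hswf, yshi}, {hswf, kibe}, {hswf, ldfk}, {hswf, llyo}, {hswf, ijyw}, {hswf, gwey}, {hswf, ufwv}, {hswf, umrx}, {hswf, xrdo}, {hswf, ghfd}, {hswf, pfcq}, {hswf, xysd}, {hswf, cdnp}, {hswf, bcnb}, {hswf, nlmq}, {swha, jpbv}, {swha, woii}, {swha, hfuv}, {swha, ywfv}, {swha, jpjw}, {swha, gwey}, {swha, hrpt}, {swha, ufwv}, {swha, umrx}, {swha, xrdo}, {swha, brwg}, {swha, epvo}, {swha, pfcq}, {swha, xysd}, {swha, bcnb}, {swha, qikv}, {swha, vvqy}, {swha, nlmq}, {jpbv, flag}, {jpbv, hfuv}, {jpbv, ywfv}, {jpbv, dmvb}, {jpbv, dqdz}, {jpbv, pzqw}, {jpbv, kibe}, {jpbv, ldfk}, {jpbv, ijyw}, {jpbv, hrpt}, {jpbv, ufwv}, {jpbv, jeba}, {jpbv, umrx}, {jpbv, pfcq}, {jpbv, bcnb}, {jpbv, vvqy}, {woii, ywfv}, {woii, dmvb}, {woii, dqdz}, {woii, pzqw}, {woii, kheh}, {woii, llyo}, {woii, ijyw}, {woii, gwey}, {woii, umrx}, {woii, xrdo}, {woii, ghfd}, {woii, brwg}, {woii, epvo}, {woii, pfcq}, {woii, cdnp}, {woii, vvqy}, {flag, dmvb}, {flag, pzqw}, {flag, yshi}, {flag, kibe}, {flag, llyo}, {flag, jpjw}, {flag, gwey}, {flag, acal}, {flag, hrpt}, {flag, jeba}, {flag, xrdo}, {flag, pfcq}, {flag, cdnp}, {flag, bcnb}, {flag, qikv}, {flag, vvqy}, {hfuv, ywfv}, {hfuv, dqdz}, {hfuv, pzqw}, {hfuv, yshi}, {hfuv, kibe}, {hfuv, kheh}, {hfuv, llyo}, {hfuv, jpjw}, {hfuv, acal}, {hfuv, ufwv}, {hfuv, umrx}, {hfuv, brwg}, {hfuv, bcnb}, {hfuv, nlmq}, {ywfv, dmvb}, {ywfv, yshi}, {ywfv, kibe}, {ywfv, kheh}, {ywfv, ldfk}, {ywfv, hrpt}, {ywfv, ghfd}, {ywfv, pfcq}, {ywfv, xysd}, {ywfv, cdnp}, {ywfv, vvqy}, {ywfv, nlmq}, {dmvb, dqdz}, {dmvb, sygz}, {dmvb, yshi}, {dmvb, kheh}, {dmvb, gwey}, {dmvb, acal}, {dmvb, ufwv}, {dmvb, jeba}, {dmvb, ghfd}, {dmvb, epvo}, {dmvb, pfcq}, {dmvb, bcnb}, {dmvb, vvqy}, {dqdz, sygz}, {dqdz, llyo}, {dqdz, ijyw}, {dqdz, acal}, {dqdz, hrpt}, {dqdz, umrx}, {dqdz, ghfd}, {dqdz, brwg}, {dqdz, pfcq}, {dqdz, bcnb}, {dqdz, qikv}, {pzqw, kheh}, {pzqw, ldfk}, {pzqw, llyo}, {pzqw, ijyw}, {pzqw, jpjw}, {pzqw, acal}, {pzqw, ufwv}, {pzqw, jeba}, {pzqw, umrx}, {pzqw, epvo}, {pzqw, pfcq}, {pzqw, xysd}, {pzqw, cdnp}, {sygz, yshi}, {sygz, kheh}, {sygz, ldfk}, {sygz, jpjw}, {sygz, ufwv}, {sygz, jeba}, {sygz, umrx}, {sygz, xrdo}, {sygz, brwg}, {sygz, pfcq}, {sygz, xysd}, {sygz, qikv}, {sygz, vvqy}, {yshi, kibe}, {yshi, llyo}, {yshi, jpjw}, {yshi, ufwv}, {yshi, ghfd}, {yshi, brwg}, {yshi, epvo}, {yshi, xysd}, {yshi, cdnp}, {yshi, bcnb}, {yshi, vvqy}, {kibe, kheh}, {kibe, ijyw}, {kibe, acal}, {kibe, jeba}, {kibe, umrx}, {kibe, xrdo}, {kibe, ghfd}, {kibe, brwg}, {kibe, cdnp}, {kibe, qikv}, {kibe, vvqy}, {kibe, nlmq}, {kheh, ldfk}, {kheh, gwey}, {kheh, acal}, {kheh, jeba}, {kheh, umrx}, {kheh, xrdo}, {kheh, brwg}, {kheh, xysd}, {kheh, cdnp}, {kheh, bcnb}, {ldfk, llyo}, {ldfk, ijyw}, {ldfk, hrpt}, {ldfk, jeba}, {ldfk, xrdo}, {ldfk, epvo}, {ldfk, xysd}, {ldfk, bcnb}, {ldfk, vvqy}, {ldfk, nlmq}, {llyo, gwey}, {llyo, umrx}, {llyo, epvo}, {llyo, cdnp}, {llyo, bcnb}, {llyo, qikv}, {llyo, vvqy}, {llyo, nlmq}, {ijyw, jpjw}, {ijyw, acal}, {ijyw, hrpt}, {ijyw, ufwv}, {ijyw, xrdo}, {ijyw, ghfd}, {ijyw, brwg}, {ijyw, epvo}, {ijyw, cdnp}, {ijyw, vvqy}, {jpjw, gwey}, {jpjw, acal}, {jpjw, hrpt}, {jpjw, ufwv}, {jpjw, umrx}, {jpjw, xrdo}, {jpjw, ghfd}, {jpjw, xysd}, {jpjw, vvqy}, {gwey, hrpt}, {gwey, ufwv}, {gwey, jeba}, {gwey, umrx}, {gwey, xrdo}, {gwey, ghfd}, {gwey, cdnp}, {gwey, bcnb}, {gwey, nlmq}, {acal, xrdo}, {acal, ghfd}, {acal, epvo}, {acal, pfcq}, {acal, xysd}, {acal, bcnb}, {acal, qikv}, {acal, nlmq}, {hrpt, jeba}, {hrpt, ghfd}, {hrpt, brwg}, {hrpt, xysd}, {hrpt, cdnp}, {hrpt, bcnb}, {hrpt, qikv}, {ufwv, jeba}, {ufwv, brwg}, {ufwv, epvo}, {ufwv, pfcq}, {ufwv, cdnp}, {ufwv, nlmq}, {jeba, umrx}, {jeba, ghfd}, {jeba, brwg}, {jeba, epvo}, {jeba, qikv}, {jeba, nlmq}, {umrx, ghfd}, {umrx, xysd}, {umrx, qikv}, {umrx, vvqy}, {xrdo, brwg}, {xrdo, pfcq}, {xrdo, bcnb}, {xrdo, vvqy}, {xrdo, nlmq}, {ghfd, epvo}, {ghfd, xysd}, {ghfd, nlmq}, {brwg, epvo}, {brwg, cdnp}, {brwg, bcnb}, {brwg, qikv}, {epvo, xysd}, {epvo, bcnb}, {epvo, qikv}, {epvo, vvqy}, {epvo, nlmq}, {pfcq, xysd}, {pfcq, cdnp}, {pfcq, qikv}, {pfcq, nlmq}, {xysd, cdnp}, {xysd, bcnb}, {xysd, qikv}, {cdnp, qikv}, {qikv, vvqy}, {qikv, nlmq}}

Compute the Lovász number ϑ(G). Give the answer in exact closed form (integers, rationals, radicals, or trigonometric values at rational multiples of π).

deg(dqdz) = 18; N(dqdz) = {uuzj, ydrj, hswf, jpbv, woii, hfuv, dmvb, sygz, llyo, ijyw, acal, hrpt, umrx, ghfd, brwg, pfcq, bcnb, qikv}.
Vertex hswf has 18 neighbors: jpbv, dqdz, sygz, yshi, kibe, ldfk, llyo, ijyw, gwey, ufwv, umrx, xrdo, ghfd, pfcq, xysd, cdnp, bcnb, nlmq.
Vertex acal has 18 neighbors: ydrj, flag, hfuv, dmvb, dqdz, pzqw, kibe, kheh, ijyw, jpjw, xrdo, ghfd, epvo, pfcq, xysd, bcnb, qikv, nlmq.
deg(swha) = 18; N(swha) = {jpbv, woii, hfuv, ywfv, jpjw, gwey, hrpt, ufwv, umrx, xrdo, brwg, epvo, pfcq, xysd, bcnb, qikv, vvqy, nlmq}.
18-regular, N=37; strongly regular (37,18,8,9).
A has 3 distinct eigenvalues ≈ [18.0, 2.5414, -3.5414].
−37·(-sqrt(37)/2 - 1/2) / ((18)−(-sqrt(37)/2 - 1/2)) = sqrt(37) = ϑ(G).
Numerically 6.082762530.

sqrt(37)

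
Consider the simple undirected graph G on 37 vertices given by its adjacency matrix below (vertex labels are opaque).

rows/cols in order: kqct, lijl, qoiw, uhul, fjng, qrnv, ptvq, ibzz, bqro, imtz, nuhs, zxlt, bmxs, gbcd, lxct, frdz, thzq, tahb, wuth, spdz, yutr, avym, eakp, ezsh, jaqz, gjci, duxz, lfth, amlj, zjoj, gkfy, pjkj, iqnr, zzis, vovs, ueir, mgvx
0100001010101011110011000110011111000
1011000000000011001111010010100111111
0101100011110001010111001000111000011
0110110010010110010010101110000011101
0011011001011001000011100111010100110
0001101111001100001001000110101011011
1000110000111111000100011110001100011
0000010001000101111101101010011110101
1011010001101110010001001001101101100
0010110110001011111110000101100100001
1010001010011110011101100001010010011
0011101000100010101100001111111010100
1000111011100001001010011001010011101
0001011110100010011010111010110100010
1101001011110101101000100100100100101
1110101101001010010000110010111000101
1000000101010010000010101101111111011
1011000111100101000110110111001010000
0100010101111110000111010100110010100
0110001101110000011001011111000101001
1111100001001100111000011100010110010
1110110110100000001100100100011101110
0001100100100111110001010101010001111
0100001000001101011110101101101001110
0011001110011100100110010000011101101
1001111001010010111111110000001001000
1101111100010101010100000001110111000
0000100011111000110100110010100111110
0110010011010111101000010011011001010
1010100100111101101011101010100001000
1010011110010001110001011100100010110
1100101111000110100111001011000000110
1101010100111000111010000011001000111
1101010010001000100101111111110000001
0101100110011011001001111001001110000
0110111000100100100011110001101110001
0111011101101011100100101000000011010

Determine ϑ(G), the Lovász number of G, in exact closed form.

sqrt(37)

deg(tahb) = 18; N(tahb) = {kqct, qoiw, uhul, ibzz, bqro, imtz, nuhs, gbcd, frdz, spdz, yutr, eakp, ezsh, gjci, duxz, lfth, gkfy, iqnr}.
deg(amlj) = 18; N(amlj) = {lijl, qoiw, qrnv, bqro, imtz, zxlt, gbcd, lxct, frdz, thzq, wuth, ezsh, duxz, lfth, zjoj, gkfy, zzis, ueir}.
N(iqnr) = {kqct, lijl, uhul, qrnv, ibzz, nuhs, zxlt, bmxs, thzq, tahb, wuth, yutr, duxz, lfth, gkfy, vovs, ueir, mgvx}, |N(iqnr)| = 18.
N(qrnv) = {uhul, fjng, ptvq, ibzz, bqro, imtz, bmxs, gbcd, wuth, avym, gjci, duxz, amlj, gkfy, iqnr, zzis, ueir, mgvx}, |N(qrnv)| = 18.
18-regular, N=37; strongly regular (37,18,8,9).
A has 3 distinct eigenvalues ≈ [18.0, 2.541, -3.541].
−37·(-sqrt(37)/2 - 1/2) / ((18)−(-sqrt(37)/2 - 1/2)) = sqrt(37) = ϑ(G).
ϑ(G) ≈ 6.08276.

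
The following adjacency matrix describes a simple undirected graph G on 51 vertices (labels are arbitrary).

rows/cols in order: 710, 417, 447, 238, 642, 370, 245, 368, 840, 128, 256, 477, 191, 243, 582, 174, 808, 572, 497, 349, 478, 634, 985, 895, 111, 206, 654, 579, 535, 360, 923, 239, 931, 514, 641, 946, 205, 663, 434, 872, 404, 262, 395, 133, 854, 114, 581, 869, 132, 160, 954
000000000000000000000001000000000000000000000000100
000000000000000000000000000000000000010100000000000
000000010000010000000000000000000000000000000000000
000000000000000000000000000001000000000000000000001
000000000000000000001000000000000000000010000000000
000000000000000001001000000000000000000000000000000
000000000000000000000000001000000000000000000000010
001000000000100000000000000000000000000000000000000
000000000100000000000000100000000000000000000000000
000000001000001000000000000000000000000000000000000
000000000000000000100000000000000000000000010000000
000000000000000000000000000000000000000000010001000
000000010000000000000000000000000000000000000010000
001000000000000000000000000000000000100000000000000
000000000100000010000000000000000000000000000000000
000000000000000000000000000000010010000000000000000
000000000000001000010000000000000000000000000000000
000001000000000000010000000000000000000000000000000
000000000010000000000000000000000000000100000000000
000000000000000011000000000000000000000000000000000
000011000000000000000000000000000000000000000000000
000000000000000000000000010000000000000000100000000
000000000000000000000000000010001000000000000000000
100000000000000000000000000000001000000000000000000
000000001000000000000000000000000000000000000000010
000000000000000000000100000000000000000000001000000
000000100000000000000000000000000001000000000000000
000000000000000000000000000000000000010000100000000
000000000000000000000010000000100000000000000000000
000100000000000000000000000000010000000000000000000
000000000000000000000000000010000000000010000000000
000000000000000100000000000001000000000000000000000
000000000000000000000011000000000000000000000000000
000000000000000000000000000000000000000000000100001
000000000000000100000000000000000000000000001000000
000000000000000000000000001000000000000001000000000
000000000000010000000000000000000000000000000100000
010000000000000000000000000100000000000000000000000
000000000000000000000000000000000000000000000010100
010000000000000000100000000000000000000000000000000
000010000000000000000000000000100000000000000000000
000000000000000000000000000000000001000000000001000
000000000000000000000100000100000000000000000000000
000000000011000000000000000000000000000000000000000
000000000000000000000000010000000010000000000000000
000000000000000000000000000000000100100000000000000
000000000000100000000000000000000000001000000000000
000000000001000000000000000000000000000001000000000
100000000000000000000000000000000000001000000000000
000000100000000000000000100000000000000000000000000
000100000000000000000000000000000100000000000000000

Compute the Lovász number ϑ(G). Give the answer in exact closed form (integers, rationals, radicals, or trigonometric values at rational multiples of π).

51*cos(pi/51)/(cos(pi/51) + 1)

deg(895) = 2; N(895) = {710, 931}.
N(434) = {581, 132}, |N(434)| = 2.
N(872) = {417, 497}, |N(872)| = 2.
N(370) = {572, 478}, |N(370)| = 2.
Regular of degree 2 on 51 vertices: this is C_{51}, the 51-cycle.
Distinct eigenvalues (to 3 d.p.): [2.0, 1.985, 1.94, 1.865, 1.762, 1.632, 1.478, 1.301, 1.105, 0.891, 0.665, 0.428, 0.185, -0.062, -0.307, -0.547, -0.78, -1.0, -1.205, -1.392, -1.558, -1.7, -1.817, -1.906, -1.966, -1.996].
λ_max=2, λ_min=-2*cos(pi/51); ϑ = −51·λ_min/(λ_max−λ_min) = 51*cos(pi/51)/(cos(pi/51) + 1).
= 25.475794486… (decimal).
25 ≤ 51*cos(pi/51)/(cos(pi/51) + 1) ≤ 26: both strict.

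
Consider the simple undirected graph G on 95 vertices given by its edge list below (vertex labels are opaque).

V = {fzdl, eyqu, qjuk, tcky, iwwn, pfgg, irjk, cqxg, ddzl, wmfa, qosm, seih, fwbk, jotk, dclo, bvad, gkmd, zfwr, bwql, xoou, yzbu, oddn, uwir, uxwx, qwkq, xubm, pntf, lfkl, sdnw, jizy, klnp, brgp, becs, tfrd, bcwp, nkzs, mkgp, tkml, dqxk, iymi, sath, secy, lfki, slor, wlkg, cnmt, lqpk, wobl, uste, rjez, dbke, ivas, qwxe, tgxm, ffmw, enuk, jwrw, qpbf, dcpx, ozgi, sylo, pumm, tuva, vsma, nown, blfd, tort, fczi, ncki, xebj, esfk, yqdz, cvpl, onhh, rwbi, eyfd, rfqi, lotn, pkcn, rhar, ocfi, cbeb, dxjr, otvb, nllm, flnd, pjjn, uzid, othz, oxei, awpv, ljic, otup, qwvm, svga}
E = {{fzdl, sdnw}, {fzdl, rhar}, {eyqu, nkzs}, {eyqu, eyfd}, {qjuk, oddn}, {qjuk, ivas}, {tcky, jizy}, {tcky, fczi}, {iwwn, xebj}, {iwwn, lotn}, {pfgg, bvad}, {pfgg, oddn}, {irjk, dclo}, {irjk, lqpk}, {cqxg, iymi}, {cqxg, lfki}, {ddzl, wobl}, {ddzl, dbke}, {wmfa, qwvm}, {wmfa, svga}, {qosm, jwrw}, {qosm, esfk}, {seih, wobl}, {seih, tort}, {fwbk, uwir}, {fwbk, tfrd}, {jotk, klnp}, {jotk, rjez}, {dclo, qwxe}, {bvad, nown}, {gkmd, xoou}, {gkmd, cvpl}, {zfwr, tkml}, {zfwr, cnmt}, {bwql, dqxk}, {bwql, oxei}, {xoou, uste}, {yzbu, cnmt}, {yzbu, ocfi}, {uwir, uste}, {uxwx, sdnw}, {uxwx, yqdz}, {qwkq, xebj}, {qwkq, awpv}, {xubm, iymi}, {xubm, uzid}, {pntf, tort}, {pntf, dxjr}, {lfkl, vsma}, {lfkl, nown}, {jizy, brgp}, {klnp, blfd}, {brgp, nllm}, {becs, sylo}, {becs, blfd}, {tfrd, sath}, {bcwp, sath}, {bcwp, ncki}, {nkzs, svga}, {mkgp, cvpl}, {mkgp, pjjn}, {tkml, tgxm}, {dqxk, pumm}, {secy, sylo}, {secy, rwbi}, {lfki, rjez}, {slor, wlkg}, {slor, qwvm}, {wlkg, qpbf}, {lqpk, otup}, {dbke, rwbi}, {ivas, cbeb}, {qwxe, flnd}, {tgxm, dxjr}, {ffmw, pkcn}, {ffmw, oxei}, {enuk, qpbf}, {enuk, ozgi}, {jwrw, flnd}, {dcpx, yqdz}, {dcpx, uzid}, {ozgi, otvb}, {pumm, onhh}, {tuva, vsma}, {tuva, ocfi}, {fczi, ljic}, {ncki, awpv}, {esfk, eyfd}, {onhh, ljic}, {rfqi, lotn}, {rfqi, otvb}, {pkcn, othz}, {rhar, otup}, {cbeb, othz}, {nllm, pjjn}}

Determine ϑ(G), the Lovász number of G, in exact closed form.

Vertex dbke has 2 neighbors: ddzl, rwbi.
deg(nllm) = 2; N(nllm) = {brgp, pjjn}.
deg(ffmw) = 2; N(ffmw) = {pkcn, oxei}.
N(vsma) = {lfkl, tuva}, |N(vsma)| = 2.
G on 95 vertices is 2-regular; the odd cycle C_{95}.
spec(A) ≈ [2.0, 1.9956, 1.9825, 1.9608, 1.9304, 1.8916, 1.8446, 1.7895, 1.7265, 1.656, 1.5783, 1.4936, 1.4025, 1.3052, 1.2022, 1.0939, 0.9808, 0.8635, 0.7424, 0.618, 0.491, 0.3618, 0.231, 0.0992, -0.0331, -0.1652, -0.2965, -0.4266, -0.5548, -0.6806, -0.8034, -0.9227, -1.0379, -1.1487, -1.2544, -1.3546, -1.4489, -1.5368, -1.618, -1.6922, -1.7589, -1.818, -1.8691, -1.9121, -1.9467, -1.9727, -1.9902, -1.9989] (distinct, 4 d.p.).
−95·(-2*cos(pi/95)) / ((2)−(-2*cos(pi/95))) = 95*cos(pi/95)/(cos(pi/95) + 1) = ϑ(G).
= 47.48701… (decimal).
Sandwich: α(G)=47 ≤ ϑ(G)=95*cos(pi/95)/(cos(pi/95) + 1) ≤ χ(Ḡ)=48 (both strict).

95*cos(pi/95)/(cos(pi/95) + 1)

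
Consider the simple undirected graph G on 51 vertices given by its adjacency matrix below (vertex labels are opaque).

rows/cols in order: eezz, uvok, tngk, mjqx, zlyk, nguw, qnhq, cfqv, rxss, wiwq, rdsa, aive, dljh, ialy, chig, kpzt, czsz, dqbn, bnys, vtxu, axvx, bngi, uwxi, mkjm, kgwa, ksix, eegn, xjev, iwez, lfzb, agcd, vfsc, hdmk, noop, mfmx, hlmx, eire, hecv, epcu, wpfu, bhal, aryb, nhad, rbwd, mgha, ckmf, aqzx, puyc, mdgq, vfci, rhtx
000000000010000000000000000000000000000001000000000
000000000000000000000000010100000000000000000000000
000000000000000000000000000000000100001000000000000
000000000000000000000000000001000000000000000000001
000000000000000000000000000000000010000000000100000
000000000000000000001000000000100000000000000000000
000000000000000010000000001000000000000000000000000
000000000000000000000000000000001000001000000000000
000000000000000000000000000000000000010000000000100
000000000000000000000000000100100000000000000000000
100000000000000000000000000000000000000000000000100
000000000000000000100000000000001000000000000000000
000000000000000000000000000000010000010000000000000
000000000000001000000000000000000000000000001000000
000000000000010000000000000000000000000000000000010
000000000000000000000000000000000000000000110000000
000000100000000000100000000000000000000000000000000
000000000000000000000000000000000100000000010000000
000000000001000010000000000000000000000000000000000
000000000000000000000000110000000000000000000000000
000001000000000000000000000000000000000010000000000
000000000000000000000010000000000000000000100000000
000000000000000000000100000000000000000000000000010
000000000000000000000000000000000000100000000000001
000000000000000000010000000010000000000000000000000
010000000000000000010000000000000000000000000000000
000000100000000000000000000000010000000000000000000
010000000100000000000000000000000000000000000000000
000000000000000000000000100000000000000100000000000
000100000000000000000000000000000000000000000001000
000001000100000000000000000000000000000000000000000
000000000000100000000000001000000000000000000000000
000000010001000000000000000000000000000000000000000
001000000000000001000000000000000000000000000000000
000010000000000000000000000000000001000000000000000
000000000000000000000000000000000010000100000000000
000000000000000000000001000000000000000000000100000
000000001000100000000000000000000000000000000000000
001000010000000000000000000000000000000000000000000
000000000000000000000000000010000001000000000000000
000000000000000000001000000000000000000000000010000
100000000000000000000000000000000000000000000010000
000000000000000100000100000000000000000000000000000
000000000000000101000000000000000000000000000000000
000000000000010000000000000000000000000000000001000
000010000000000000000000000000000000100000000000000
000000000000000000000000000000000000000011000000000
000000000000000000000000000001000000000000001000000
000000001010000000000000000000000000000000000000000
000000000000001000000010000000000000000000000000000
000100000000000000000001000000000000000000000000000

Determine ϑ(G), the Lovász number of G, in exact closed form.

deg(ckmf) = 2; N(ckmf) = {zlyk, eire}.
N(vtxu) = {kgwa, ksix}, |N(vtxu)| = 2.
Vertex axvx has 2 neighbors: nguw, bhal.
Vertex kpzt has 2 neighbors: nhad, rbwd.
51-vertex 2-regular graph: a single 51-cycle (edge-transitive).
spec(A) ≈ [2.0, 1.985, 1.94, 1.865, 1.762, 1.632, 1.478, 1.301, 1.105, 0.891, 0.665, 0.428, 0.185, -0.062, -0.307, -0.547, -0.78, -1.0, -1.205, -1.392, -1.558, -1.7, -1.817, -1.906, -1.966, -1.996] (distinct, 3 d.p.).
Lovász: ϑ = −51(-2*cos(pi/51))/(2+-(-1)*2*cos(pi/51)) = 51*cos(pi/51)/(cos(pi/51) + 1).
≈ 25.475794 (to 6 d.p.).
α=25, χ(Ḡ)=26; ϑ=51*cos(pi/51)/(cos(pi/51) + 1) lies between (both strict).

51*cos(pi/51)/(cos(pi/51) + 1)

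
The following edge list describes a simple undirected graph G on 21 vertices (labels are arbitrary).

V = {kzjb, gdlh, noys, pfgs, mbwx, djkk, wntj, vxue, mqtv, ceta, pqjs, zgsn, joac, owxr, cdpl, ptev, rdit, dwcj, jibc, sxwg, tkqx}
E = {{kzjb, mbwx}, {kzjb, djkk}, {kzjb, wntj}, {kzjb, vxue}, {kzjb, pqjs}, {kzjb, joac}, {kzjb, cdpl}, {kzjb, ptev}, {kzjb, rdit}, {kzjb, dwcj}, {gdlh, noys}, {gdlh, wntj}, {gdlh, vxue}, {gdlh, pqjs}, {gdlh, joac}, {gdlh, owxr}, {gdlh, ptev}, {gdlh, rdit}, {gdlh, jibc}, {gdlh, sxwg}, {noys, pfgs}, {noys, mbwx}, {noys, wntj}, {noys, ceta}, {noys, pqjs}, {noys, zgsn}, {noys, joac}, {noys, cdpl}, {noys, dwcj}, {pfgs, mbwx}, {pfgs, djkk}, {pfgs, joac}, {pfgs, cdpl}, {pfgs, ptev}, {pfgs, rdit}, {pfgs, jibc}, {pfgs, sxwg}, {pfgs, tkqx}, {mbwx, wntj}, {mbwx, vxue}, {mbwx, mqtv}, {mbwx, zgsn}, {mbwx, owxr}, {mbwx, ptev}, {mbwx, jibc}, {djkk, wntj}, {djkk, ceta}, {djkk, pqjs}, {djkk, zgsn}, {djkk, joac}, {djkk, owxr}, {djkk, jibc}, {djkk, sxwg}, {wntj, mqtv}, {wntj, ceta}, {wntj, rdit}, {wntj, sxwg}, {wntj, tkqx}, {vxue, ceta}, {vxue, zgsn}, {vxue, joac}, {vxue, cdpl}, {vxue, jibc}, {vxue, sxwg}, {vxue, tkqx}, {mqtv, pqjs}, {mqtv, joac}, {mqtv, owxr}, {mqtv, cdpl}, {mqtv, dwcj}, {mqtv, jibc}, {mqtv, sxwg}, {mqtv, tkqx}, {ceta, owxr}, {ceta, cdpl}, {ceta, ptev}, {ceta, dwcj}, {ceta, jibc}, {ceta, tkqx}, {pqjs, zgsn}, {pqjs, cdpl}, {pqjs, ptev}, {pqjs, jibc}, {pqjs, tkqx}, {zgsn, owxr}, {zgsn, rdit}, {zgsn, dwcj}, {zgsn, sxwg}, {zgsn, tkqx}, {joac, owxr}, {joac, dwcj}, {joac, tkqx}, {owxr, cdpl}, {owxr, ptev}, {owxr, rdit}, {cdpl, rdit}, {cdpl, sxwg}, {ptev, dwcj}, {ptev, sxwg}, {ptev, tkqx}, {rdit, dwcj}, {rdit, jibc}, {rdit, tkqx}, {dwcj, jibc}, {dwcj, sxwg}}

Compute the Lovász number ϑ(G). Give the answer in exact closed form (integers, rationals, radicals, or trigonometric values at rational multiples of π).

Vertex mbwx has 10 neighbors: kzjb, noys, pfgs, wntj, vxue, mqtv, zgsn, owxr, ptev, jibc.
N(djkk) = {kzjb, pfgs, wntj, ceta, pqjs, zgsn, joac, owxr, jibc, sxwg}, |N(djkk)| = 10.
N(gdlh) = {noys, wntj, vxue, pqjs, joac, owxr, ptev, rdit, jibc, sxwg}, |N(gdlh)| = 10.
deg(sxwg) = 10; N(sxwg) = {gdlh, pfgs, djkk, wntj, vxue, mqtv, zgsn, cdpl, ptev, dwcj}.
deg(v) = 10 for all v (|V|=21); this is K(7,2), the Kneser graph.
spec(A) ≈ [10.0, 1.0, -4.0] (distinct, 3 d.p.).
Lovász: ϑ = −21(-4)/(10+-1*(-4)) = 6.
= 6.00000000… (decimal).

6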